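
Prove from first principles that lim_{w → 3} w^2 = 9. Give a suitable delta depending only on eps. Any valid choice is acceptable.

delta = min(1, eps/7)

Suppose eps > 0. We seek delta > 0 with 0 < |w − 3| < delta ⇒ |w^2 − 9| < eps.
Factor: w^2 − 9 = (w − 3)(w + 3), so |w^2 − 9| = |w − 3|·|w + 3|.
Restrict delta ≤ 1. Then |w − 3| < 1 gives |w| < 4, so by the triangle inequality |w + 3| ≤ 4 + 3 = 7.
Hence |w^2 − 9| ≤ 7|w − 3|, which is < eps once |w − 3| < eps/7.
Take delta = min(1, eps/7). If 0 < |w − 3| < delta then both bounds hold and |w^2 − 9| ≤ 7|w − 3| < 7·(eps/7) = eps.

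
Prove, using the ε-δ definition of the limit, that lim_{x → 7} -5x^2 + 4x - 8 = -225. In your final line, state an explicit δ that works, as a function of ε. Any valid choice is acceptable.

Let ε > 0 be given. We want δ > 0 such that 0 < |x − 7| < δ implies |(-5x^2 + 4x - 8) + 225| < ε.
(-5x^2 + 4x - 8) + 225 = -5x^2 + 4x + 217 = (x − 7)(-5x - 31).
So |(-5x^2 + 4x - 8) + 225| = |x − 7|·|-5x - 31|.
Require δ ≤ 2. Then |x − 7| < 2 gives |x| < 9, and by the triangle inequality |-5x - 31| ≤ 5·9 + 31 = 76.
Hence |(-5x^2 + 4x - 8) + 225| ≤ 76|x − 7| < ε provided |x − 7| < ε/76.
Take δ = min(2, ε/76). Then 0 < |x − 7| < δ gives both |x − 7| < 2 and |x − 7| < ε/76, so |(-5x^2 + 4x - 8) + 225| < ε.

δ = min(2, ε/76)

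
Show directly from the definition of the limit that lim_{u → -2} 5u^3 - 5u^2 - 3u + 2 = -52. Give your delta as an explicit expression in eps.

delta = min(1, eps/117)

Let eps > 0 be given. We want delta > 0 such that 0 < |u + 2| < delta implies |(5u^3 - 5u^2 - 3u + 2) + 52| < eps.
(5u^3 - 5u^2 - 3u + 2) + 52 = 5u^3 - 5u^2 - 3u + 54 = (u + 2)(5u^2 - 15u + 27).
So |(5u^3 - 5u^2 - 3u + 2) + 52| = |u + 2|·|5u^2 - 15u + 27|.
Require delta ≤ 1. Then |u + 2| < 1 gives |u| < 3, and by the triangle inequality |5u^2 - 15u + 27| ≤ 5·3^2 + 15·3 + 27 = 117.
Hence |(5u^3 - 5u^2 - 3u + 2) + 52| ≤ 117|u + 2| < eps provided |u + 2| < eps/117.
Take delta = min(1, eps/117). Then 0 < |u + 2| < delta gives both |u + 2| < 1 and |u + 2| < eps/117, so |(5u^3 - 5u^2 - 3u + 2) + 52| < eps.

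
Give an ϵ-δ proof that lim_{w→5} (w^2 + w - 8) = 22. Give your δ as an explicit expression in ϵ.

δ = min(1, ϵ/12)

Let ϵ > 0 be given. We want δ > 0 such that 0 < |w − 5| < δ implies |(w^2 + w - 8) − 22| < ϵ.
(w^2 + w - 8) − 22 = w^2 + w - 30 = (w − 5)(w + 6).
So |(w^2 + w - 8) − 22| = |w − 5|·|w + 6|.
Require δ ≤ 1. Then |w − 5| < 1 gives |w| < 6, and by the triangle inequality |w + 6| ≤ 6 + 6 = 12.
Hence |(w^2 + w - 8) − 22| ≤ 12|w − 5| < ϵ provided |w − 5| < ϵ/12.
Choosing δ = min(1, ϵ/12) ensures both conditions, hence |(w^2 + w - 8) − 22| < ϵ.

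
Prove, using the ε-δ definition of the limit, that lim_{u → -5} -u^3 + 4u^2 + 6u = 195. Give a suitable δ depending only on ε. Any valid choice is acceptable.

Let ε > 0. We want δ > 0 such that 0 < |u + 5| < δ implies |(-u^3 + 4u^2 + 6u) − 195| < ε.
(-u^3 + 4u^2 + 6u) − 195 = -u^3 + 4u^2 + 6u - 195 = (u + 5)(-u^2 + 9u - 39).
So |(-u^3 + 4u^2 + 6u) − 195| = |u + 5|·|-u^2 + 9u - 39|.
Assume first that |u + 5| < 2, so |u| < 7. Then |-u^2 + 9u - 39| ≤ 7^2 + 9·7 + 39 = 151.
Hence |(-u^3 + 4u^2 + 6u) − 195| ≤ 151|u + 5| < ε provided |u + 5| < ε/151.
Take δ = min(2, ε/151). Then 0 < |u + 5| < δ gives both |u + 5| < 2 and |u + 5| < ε/151, so |(-u^3 + 4u^2 + 6u) − 195| < ε.

δ = min(2, ε/151)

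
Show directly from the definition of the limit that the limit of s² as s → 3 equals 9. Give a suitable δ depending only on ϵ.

δ = min(1, ϵ/7)

Suppose ϵ > 0. We seek δ > 0 with 0 < |s − 3| < δ ⇒ |s² − 9| < ϵ.
Factor: s² − 9 = (s − 3)(s + 3), so |s² − 9| = |s − 3|·|s + 3|.
Impose δ ≤ 1 so that |s| < 4; then |s + 3| ≤ 7.
Hence |s² − 9| ≤ 7|s − 3|, which is < ϵ once |s − 3| < ϵ/7.
Take δ = min(1, ϵ/7). If 0 < |s − 3| < δ then both bounds hold and |s² − 9| ≤ 7|s − 3| < 7·(ϵ/7) = ϵ.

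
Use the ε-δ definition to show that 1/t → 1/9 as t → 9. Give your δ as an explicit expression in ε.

δ = min(9/2, (81/2)ε)

Let ε > 0 be given. We seek δ > 0 such that 0 < |t − 9| < δ implies |1/t − (1/9)| < ε.
|1/t − (1/9)| = |9 − t|/(9·|t|) = |t − 9|/(9|t|).
Restrict δ ≤ 9/2. Then |t − 9| < 9/2 gives |t| > 9/2, so 9|t| > 81/2.
Then |1/t − (1/9)| < |t − 9|/(81/2), which is < ε when |t − 9| < (81/2)ε.
Take δ = min(9/2, (81/2)ε). Then 0 < |t − 9| < δ gives both |t − 9| < 9/2 and |t − 9| < (81/2)ε, so |1/t − (1/9)| < ε.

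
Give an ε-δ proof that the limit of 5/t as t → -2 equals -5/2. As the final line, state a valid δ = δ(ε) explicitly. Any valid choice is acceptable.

δ = min(1, (2/5)ε)

Suppose ε > 0. We seek δ > 0 such that 0 < |t + 2| < δ implies |5/t + 5/2| < ε.
|5/t + 5/2| = 5·|-2 − t|/(2·|t|) = 5|t + 2|/(2|t|).
Require δ ≤ 1 so that |t| > 2 − 1 = 1, hence 2|t| > 2.
Then |5/t + 5/2| < 5|t + 2|/2, which is < ε when |t + 2| < (2/5)ε.
Take δ = min(1, (2/5)ε). Then 0 < |t + 2| < δ gives both |t + 2| < 1 and |t + 2| < (2/5)ε, so |5/t + 5/2| < ε.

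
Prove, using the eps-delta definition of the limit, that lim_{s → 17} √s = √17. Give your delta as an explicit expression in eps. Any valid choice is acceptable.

Fix eps > 0. We want delta > 0 such that 0 < |s − 17| < delta implies |√s − √17| < eps.
Rationalise: √s − √17 = (s − 17)/(√s + √17), so |√s − √17| = |s − 17|/(√s + √17).
Restrict delta ≤ 17 so that |s − 17| < 17 forces s > 0, and then √s + √17 > √17.
Hence |√s − √17| < |s − 17|/√17, which is < eps once |s − 17| < √17·eps.
Take delta = min(17, √17·eps). If 0 < |s − 17| < delta then s > 0 and |√s − √17| < |s − 17|/√17 < eps.

delta = min(17, √17·eps)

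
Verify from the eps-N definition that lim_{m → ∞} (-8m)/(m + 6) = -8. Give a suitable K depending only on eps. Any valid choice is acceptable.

Let eps > 0. For m ≥ 1, |(-8m)/(m + 6) + 8| = |48|/((m + 6)) = 48/((m + 6)).
Since m + 6 ≥ m for m ≥ 1, this is ≤ 48/(m) = 48/m.
So |(-8m)/(m + 6) + 8| < eps whenever m > 48/eps.
Take K = 48/eps. If m > K then |(-8m)/(m + 6) + 8| ≤ 48/m < eps.

K = 48/eps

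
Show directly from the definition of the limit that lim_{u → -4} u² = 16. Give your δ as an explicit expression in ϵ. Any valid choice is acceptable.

Fix ϵ > 0. We seek δ > 0 with 0 < |u + 4| < δ ⇒ |u² − 16| < ϵ.
Factor: u² − 16 = (u + 4)(u - 4), so |u² − 16| = |u + 4|·|u - 4|.
Impose δ ≤ 1 so that |u| < 5; then |u - 4| ≤ 9.
Hence |u² − 16| ≤ 9|u + 4|, which is < ϵ once |u + 4| < ϵ/9.
Take δ = min(1, ϵ/9). If 0 < |u + 4| < δ then both bounds hold and |u² − 16| ≤ 9|u + 4| < 9·(ϵ/9) = ϵ.

δ = min(1, ϵ/9)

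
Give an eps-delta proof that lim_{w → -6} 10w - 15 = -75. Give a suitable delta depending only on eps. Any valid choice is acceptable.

delta = eps/10

Let eps > 0 be given. We need delta > 0 so that 0 < |w + 6| < delta implies |(10w - 15) + 75| < eps.
Since (10w - 15) + 75 = 10(w + 6), we have |(10w - 15) + 75| = 10|w + 6|.
So 10|w + 6| < eps exactly when |w + 6| < eps/10.
Take delta = eps/10. If 0 < |w + 6| < delta then |(10w - 15) + 75| = 10|w + 6| < 10·(eps/10) = eps.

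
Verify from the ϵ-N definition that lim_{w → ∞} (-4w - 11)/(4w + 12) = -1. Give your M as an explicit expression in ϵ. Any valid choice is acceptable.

Let ϵ > 0 be given. We seek M > 0 such that w > M implies |(-4w - 11)/(4w + 12) + 1| < ϵ.
(-4w - 11)/(4w + 12) + 1 = (4(-4w - 11) − (-4)(4w + 12)) / (4(4w + 12)) = 4/(4(4w + 12)).
For w > 0 we have 4w + 12 > 4w, so |(-4w - 11)/(4w + 12) + 1| = 4/(4(4w + 12)) < 4/(4·4w) = (1/4)/w.
Thus |(-4w - 11)/(4w + 12) + 1| < ϵ whenever w > (1/4)/ϵ.
Take M = (1/4)/ϵ. If w > M then |(-4w - 11)/(4w + 12) + 1| < (1/4)/w < ϵ.

M = (1/4)/ϵ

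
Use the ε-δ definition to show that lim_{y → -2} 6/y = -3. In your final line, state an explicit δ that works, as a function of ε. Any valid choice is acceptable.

Suppose ε > 0. We seek δ > 0 such that 0 < |y + 2| < δ implies |6/y + 3| < ε.
|6/y + 3| = 6·|-2 − y|/(2·|y|) = 6|y + 2|/(2|y|).
Require δ ≤ 1 so that |y| > 2 − 1 = 1, hence 2|y| > 2.
Then |6/y + 3| < 6|y + 2|/2, which is < ε when |y + 2| < (1/3)ε.
Take δ = min(1, (1/3)ε). Then 0 < |y + 2| < δ gives both |y + 2| < 1 and |y + 2| < (1/3)ε, so |6/y + 3| < ε.

δ = min(1, (1/3)ε)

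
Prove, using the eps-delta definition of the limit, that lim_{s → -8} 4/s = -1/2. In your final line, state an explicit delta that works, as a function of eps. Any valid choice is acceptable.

delta = min(4, 8eps)

Let eps > 0 be given. We seek delta > 0 such that 0 < |s + 8| < delta implies |4/s + 1/2| < eps.
|4/s + 1/2| = 4·|-8 − s|/(8·|s|) = 4|s + 8|/(8|s|).
Require delta ≤ 4 so that |s| > 8 − 4 = 4, hence 8|s| > 32.
Then |4/s + 1/2| < 4|s + 8|/32, which is < eps when |s + 8| < 8eps.
Take delta = min(4, 8eps). Then 0 < |s + 8| < delta gives both |s + 8| < 4 and |s + 8| < 8eps, so |4/s + 1/2| < eps.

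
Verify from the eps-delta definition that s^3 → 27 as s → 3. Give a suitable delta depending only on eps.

delta = min(1, eps/37)

Let eps > 0. We seek delta > 0 with 0 < |s − 3| < delta ⇒ |s^3 − 27| < eps.
Factor: s^3 − 27 = (s − 3)(s^2 + 3s + 9), so |s^3 − 27| = |s − 3|·|s^2 + 3s + 9|.
Impose delta ≤ 1 so that |s| < 4; then |s^2 + 3s + 9| ≤ 37.
Hence |s^3 − 27| ≤ 37|s − 3|, which is < eps once |s − 3| < eps/37.
Take delta = min(1, eps/37). If 0 < |s − 3| < delta then both bounds hold and |s^3 − 27| ≤ 37|s − 3| < 37·(eps/37) = eps.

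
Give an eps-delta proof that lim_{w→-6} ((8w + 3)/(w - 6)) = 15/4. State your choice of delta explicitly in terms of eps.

Let eps > 0. We want delta > 0 with 0 < |w + 6| < delta ⇒ |(8w + 3)/(w - 6) − (15/4)| < eps.
Combining over a common denominator, (8w + 3)/(w - 6) − (15/4) = [(8w + 3)·(-12) − (-45)·(w - 6)] / [(-12)·(w - 6)] = -51(w + 6) / ((-12)(w - 6)).
So |(8w + 3)/(w - 6) − (15/4)| = 51|w + 6| / (12·|w − 6|).
Require delta ≤ 6, so |w − 6| ≥ |-12| − |w + 6| > 12 − 6 = 6.
Hence |(8w + 3)/(w - 6) − (15/4)| < 51|w + 6|/(12·6) = (17/24)|w + 6|, which is < eps once |w + 6| < (24/17)eps.
Take delta = min(6, (24/17)eps). Then 0 < |w + 6| < delta forces both bounds, so |(8w + 3)/(w - 6) − (15/4)| < eps.

delta = min(6, (24/17)eps)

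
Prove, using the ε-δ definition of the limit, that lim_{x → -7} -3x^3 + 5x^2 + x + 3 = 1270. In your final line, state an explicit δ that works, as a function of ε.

δ = min(2, ε/658)

Suppose ε > 0. We want δ > 0 such that 0 < |x + 7| < δ implies |(-3x^3 + 5x^2 + x + 3) − 1270| < ε.
(-3x^3 + 5x^2 + x + 3) − 1270 = -3x^3 + 5x^2 + x - 1267 = (x + 7)(-3x^2 + 26x - 181).
So |(-3x^3 + 5x^2 + x + 3) − 1270| = |x + 7|·|-3x^2 + 26x - 181|.
Assume first that |x + 7| < 2, so |x| < 9. Then |-3x^2 + 26x - 181| ≤ 3·9^2 + 26·9 + 181 = 658.
Hence |(-3x^3 + 5x^2 + x + 3) − 1270| ≤ 658|x + 7| < ε provided |x + 7| < ε/658.
Take δ = min(2, ε/658). Then 0 < |x + 7| < δ gives both |x + 7| < 2 and |x + 7| < ε/658, so |(-3x^3 + 5x^2 + x + 3) − 1270| < ε.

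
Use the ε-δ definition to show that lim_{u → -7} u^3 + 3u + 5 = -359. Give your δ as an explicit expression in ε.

Let ε > 0 be given. We want δ > 0 such that 0 < |u + 7| < δ implies |(u^3 + 3u + 5) + 359| < ε.
(u^3 + 3u + 5) + 359 = u^3 + 3u + 364 = (u + 7)(u^2 - 7u + 52).
So |(u^3 + 3u + 5) + 359| = |u + 7|·|u^2 - 7u + 52|.
Assume first that |u + 7| < 2, so |u| < 9. Then |u^2 - 7u + 52| ≤ 9^2 + 7·9 + 52 = 196.
Hence |(u^3 + 3u + 5) + 359| ≤ 196|u + 7| < ε provided |u + 7| < ε/196.
Take δ = min(2, ε/196). Then 0 < |u + 7| < δ gives both |u + 7| < 2 and |u + 7| < ε/196, so |(u^3 + 3u + 5) + 359| < ε.

δ = min(2, ε/196)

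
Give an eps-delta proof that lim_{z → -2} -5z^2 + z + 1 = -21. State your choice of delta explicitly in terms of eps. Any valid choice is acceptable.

delta = min(1, eps/26)

Fix eps > 0. We want delta > 0 such that 0 < |z + 2| < delta implies |(-5z^2 + z + 1) + 21| < eps.
(-5z^2 + z + 1) + 21 = -5z^2 + z + 22 = (z + 2)(-5z + 11).
So |(-5z^2 + z + 1) + 21| = |z + 2|·|-5z + 11|.
Assume first that |z + 2| < 1, so |z| < 3. Then |-5z + 11| ≤ 5·3 + 11 = 26.
Hence |(-5z^2 + z + 1) + 21| ≤ 26|z + 2| < eps provided |z + 2| < eps/26.
Take delta = min(1, eps/26). Then 0 < |z + 2| < delta gives both |z + 2| < 1 and |z + 2| < eps/26, so |(-5z^2 + z + 1) + 21| < eps.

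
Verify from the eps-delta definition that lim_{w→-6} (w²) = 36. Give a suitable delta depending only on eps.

Suppose eps > 0. We seek delta > 0 with 0 < |w + 6| < delta ⇒ |w² − 36| < eps.
Factor: w² − 36 = (w + 6)(w - 6), so |w² − 36| = |w + 6|·|w - 6|.
Restrict delta ≤ 1. Then |w + 6| < 1 gives |w| < 7, so by the triangle inequality |w - 6| ≤ 7 + 6 = 13.
Hence |w² − 36| ≤ 13|w + 6|, which is < eps once |w + 6| < eps/13.
Take delta = min(1, eps/13). If 0 < |w + 6| < delta then both bounds hold and |w² − 36| ≤ 13|w + 6| < 13·(eps/13) = eps.

delta = min(1, eps/13)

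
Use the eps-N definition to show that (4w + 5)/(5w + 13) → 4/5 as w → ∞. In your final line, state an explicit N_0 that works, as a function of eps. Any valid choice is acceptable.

Fix eps > 0. We seek N_0 > 0 such that w > N_0 implies |(4w + 5)/(5w + 13) − (4/5)| < eps.
(4w + 5)/(5w + 13) − (4/5) = (5(4w + 5) − 4(5w + 13)) / (5(5w + 13)) = -27/(5(5w + 13)).
For w > 0 we have 5w + 13 > 5w, so |(4w + 5)/(5w + 13) − (4/5)| = 27/(5(5w + 13)) < 27/(5·5w) = (27/25)/w.
Thus |(4w + 5)/(5w + 13) − (4/5)| < eps whenever w > (27/25)/eps.
Take N_0 = (27/25)/eps. If w > N_0 then |(4w + 5)/(5w + 13) − (4/5)| < (27/25)/w < eps.

N_0 = (27/25)/eps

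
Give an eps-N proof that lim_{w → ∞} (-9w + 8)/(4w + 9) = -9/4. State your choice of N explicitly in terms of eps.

Let eps > 0. We seek N > 0 such that w > N implies |(-9w + 8)/(4w + 9) + 9/4| < eps.
(-9w + 8)/(4w + 9) + 9/4 = (4(-9w + 8) − (-9)(4w + 9)) / (4(4w + 9)) = 113/(4(4w + 9)).
For w > 0 we have 4w + 9 > 4w, so |(-9w + 8)/(4w + 9) + 9/4| = 113/(4(4w + 9)) < 113/(4·4w) = (113/16)/w.
Thus |(-9w + 8)/(4w + 9) + 9/4| < eps whenever w > (113/16)/eps.
Take N = (113/16)/eps. If w > N then |(-9w + 8)/(4w + 9) + 9/4| < (113/16)/w < eps.

N = (113/16)/eps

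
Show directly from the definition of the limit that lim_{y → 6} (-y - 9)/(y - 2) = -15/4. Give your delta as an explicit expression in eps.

Suppose eps > 0. We want delta > 0 with 0 < |y − 6| < delta ⇒ |(-y - 9)/(y - 2) + 15/4| < eps.
Combining over a common denominator, (-y - 9)/(y - 2) + 15/4 = [(-y - 9)·4 − (-15)·(y - 2)] / [4·(y - 2)] = 11(y − 6) / (4(y - 2)).
So |(-y - 9)/(y - 2) + 15/4| = 11|y − 6| / (4·|y − 2|).
Restrict delta ≤ 2. Then |y − 6| < 2 gives |y − 2| = |(y − 6) + 4| ≥ 4 − 2 = 2.
Hence |(-y - 9)/(y - 2) + 15/4| < 11|y − 6|/(4·2) = (11/8)|y − 6|, which is < eps once |y − 6| < (8/11)eps.
Take delta = min(2, (8/11)eps). Then 0 < |y − 6| < delta forces both bounds, so |(-y - 9)/(y - 2) + 15/4| < eps.

delta = min(2, (8/11)eps)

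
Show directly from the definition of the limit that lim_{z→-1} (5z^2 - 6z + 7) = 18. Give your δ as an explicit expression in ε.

Suppose ε > 0. We want δ > 0 such that 0 < |z + 1| < δ implies |(5z^2 - 6z + 7) − 18| < ε.
(5z^2 - 6z + 7) − 18 = 5z^2 - 6z - 11 = (z + 1)(5z - 11).
So |(5z^2 - 6z + 7) − 18| = |z + 1|·|5z - 11|.
Require δ ≤ 1. Then |z + 1| < 1 gives |z| < 2, and by the triangle inequality |5z - 11| ≤ 5·2 + 11 = 21.
Hence |(5z^2 - 6z + 7) − 18| ≤ 21|z + 1| < ε provided |z + 1| < ε/21.
Take δ = min(1, ε/21). Then 0 < |z + 1| < δ gives both |z + 1| < 1 and |z + 1| < ε/21, so |(5z^2 - 6z + 7) − 18| < ε.

δ = min(1, ε/21)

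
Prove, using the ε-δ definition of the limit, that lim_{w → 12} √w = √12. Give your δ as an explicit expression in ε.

δ = min(12, √12·ε)

Let ε > 0 be given. We want δ > 0 such that 0 < |w − 12| < δ implies |√w − √12| < ε.
Rationalise: √w − √12 = (w − 12)/(√w + √12), so |√w − √12| = |w − 12|/(√w + √12).
Restrict δ ≤ 12 so that |w − 12| < 12 forces w > 0, and then √w + √12 > √12.
Hence |√w − √12| < |w − 12|/√12, which is < ε once |w − 12| < √12·ε.
Take δ = min(12, √12·ε). If 0 < |w − 12| < δ then w > 0 and |√w − √12| < |w − 12|/√12 < ε.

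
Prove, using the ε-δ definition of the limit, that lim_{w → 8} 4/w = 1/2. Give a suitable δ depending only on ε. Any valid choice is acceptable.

δ = min(4, 8ε)

Fix ε > 0. We seek δ > 0 such that 0 < |w − 8| < δ implies |4/w − (1/2)| < ε.
|4/w − (1/2)| = 4·|8 − w|/(8·|w|) = 4|w − 8|/(8|w|).
Restrict δ ≤ 4. Then |w − 8| < 4 gives |w| > 4, so 8|w| > 32.
Then |4/w − (1/2)| < 4|w − 8|/32, which is < ε when |w − 8| < 8ε.
Take δ = min(4, 8ε). Then 0 < |w − 8| < δ gives both |w − 8| < 4 and |w − 8| < 8ε, so |4/w − (1/2)| < ε.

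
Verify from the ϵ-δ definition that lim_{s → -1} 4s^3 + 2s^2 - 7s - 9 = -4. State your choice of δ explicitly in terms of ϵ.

δ = min(1, ϵ/25)

Let ϵ > 0 be given. We want δ > 0 such that 0 < |s + 1| < δ implies |(4s^3 + 2s^2 - 7s - 9) + 4| < ϵ.
(4s^3 + 2s^2 - 7s - 9) + 4 = 4s^3 + 2s^2 - 7s - 5 = (s + 1)(4s^2 - 2s - 5).
So |(4s^3 + 2s^2 - 7s - 9) + 4| = |s + 1|·|4s^2 - 2s - 5|.
Require δ ≤ 1. Then |s + 1| < 1 gives |s| < 2, and by the triangle inequality |4s^2 - 2s - 5| ≤ 4·2^2 + 2·2 + 5 = 25.
Hence |(4s^3 + 2s^2 - 7s - 9) + 4| ≤ 25|s + 1| < ϵ provided |s + 1| < ϵ/25.
Take δ = min(1, ϵ/25). Then 0 < |s + 1| < δ gives both |s + 1| < 1 and |s + 1| < ϵ/25, so |(4s^3 + 2s^2 - 7s - 9) + 4| < ϵ.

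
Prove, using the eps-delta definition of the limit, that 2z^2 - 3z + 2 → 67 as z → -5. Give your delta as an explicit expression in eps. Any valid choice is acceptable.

delta = min(1, eps/25)

Let eps > 0. We want delta > 0 such that 0 < |z + 5| < delta implies |(2z^2 - 3z + 2) − 67| < eps.
(2z^2 - 3z + 2) − 67 = 2z^2 - 3z - 65 = (z + 5)(2z - 13).
So |(2z^2 - 3z + 2) − 67| = |z + 5|·|2z - 13|.
Assume first that |z + 5| < 1, so |z| < 6. Then |2z - 13| ≤ 2·6 + 13 = 25.
Hence |(2z^2 - 3z + 2) − 67| ≤ 25|z + 5| < eps provided |z + 5| < eps/25.
Take delta = min(1, eps/25). Then 0 < |z + 5| < delta gives both |z + 5| < 1 and |z + 5| < eps/25, so |(2z^2 - 3z + 2) − 67| < eps.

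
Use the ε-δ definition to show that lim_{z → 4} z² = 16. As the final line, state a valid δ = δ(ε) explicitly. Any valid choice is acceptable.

δ = min(1, ε/9)

Fix ε > 0. We seek δ > 0 with 0 < |z − 4| < δ ⇒ |z² − 16| < ε.
Factor: z² − 16 = (z − 4)(z + 4), so |z² − 16| = |z − 4|·|z + 4|.
Restrict δ ≤ 1. Then |z − 4| < 1 gives |z| < 5, so by the triangle inequality |z + 4| ≤ 5 + 4 = 9.
Hence |z² − 16| ≤ 9|z − 4|, which is < ε once |z − 4| < ε/9.
Take δ = min(1, ε/9). If 0 < |z − 4| < δ then both bounds hold and |z² − 16| ≤ 9|z − 4| < 9·(ε/9) = ε.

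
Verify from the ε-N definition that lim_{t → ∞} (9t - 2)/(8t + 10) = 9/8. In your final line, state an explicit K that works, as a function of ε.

K = (53/32)/ε

Let ε > 0. We seek K > 0 such that t > K implies |(9t - 2)/(8t + 10) − (9/8)| < ε.
(9t - 2)/(8t + 10) − (9/8) = (8(9t - 2) − 9(8t + 10)) / (8(8t + 10)) = -106/(8(8t + 10)).
For t > 0 we have 8t + 10 > 8t, so |(9t - 2)/(8t + 10) − (9/8)| = 106/(8(8t + 10)) < 106/(8·8t) = (53/32)/t.
Thus |(9t - 2)/(8t + 10) − (9/8)| < ε whenever t > (53/32)/ε.
Take K = (53/32)/ε. If t > K then |(9t - 2)/(8t + 10) − (9/8)| < (53/32)/t < ε.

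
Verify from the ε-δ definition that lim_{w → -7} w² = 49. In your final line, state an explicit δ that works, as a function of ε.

δ = min(1, ε/15)

Let ε > 0. We seek δ > 0 with 0 < |w + 7| < δ ⇒ |w² − 49| < ε.
Factor: w² − 49 = (w + 7)(w - 7), so |w² − 49| = |w + 7|·|w - 7|.
Restrict δ ≤ 1. Then |w + 7| < 1 gives |w| < 8, so by the triangle inequality |w - 7| ≤ 8 + 7 = 15.
Hence |w² − 49| ≤ 15|w + 7|, which is < ε once |w + 7| < ε/15.
Take δ = min(1, ε/15). If 0 < |w + 7| < δ then both bounds hold and |w² − 49| ≤ 15|w + 7| < 15·(ε/15) = ε.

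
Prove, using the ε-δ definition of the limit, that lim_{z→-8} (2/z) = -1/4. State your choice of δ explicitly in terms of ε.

δ = min(4, 16ε)

Fix ε > 0. We seek δ > 0 such that 0 < |z + 8| < δ implies |2/z + 1/4| < ε.
|2/z + 1/4| = 2·|-8 − z|/(8·|z|) = 2|z + 8|/(8|z|).
Require δ ≤ 4 so that |z| > 8 − 4 = 4, hence 8|z| > 32.
Then |2/z + 1/4| < 2|z + 8|/32, which is < ε when |z + 8| < 16ε.
Take δ = min(4, 16ε). Then 0 < |z + 8| < δ gives both |z + 8| < 4 and |z + 8| < 16ε, so |2/z + 1/4| < ε.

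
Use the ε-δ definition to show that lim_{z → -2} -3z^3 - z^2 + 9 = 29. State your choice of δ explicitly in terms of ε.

δ = min(1, ε/52)

Fix ε > 0. We want δ > 0 such that 0 < |z + 2| < δ implies |(-3z^3 - z^2 + 9) − 29| < ε.
(-3z^3 - z^2 + 9) − 29 = -3z^3 - z^2 - 20 = (z + 2)(-3z^2 + 5z - 10).
So |(-3z^3 - z^2 + 9) − 29| = |z + 2|·|-3z^2 + 5z - 10|.
Require δ ≤ 1. Then |z + 2| < 1 gives |z| < 3, and by the triangle inequality |-3z^2 + 5z - 10| ≤ 3·3^2 + 5·3 + 10 = 52.
Hence |(-3z^3 - z^2 + 9) − 29| ≤ 52|z + 2| < ε provided |z + 2| < ε/52.
Take δ = min(1, ε/52). Then 0 < |z + 2| < δ gives both |z + 2| < 1 and |z + 2| < ε/52, so |(-3z^3 - z^2 + 9) − 29| < ε.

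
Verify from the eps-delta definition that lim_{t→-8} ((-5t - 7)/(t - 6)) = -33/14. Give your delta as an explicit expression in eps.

Suppose eps > 0. We want delta > 0 with 0 < |t + 8| < delta ⇒ |(-5t - 7)/(t - 6) + 33/14| < eps.
Combining over a common denominator, (-5t - 7)/(t - 6) + 33/14 = [(-5t - 7)·(-14) − 33·(t - 6)] / [(-14)·(t - 6)] = 37(t + 8) / ((-14)(t - 6)).
So |(-5t - 7)/(t - 6) + 33/14| = 37|t + 8| / (14·|t − 6|).
Require delta ≤ 7, so |t − 6| ≥ |-14| − |t + 8| > 14 − 7 = 7.
Hence |(-5t - 7)/(t - 6) + 33/14| < 37|t + 8|/(14·7) = (37/98)|t + 8|, which is < eps once |t + 8| < (98/37)eps.
Take delta = min(7, (98/37)eps). Then 0 < |t + 8| < delta forces both bounds, so |(-5t - 7)/(t - 6) + 33/14| < eps.

delta = min(7, (98/37)eps)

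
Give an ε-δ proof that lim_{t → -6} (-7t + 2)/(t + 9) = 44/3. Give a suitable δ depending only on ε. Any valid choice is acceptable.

δ = min(3/2, (9/130)ε)

Fix ε > 0. We want δ > 0 with 0 < |t + 6| < δ ⇒ |(-7t + 2)/(t + 9) − (44/3)| < ε.
Combining over a common denominator, (-7t + 2)/(t + 9) − (44/3) = [(-7t + 2)·3 − 44·(t + 9)] / [3·(t + 9)] = -65(t + 6) / (3(t + 9)).
So |(-7t + 2)/(t + 9) − (44/3)| = 65|t + 6| / (3·|t + 9|).
Require δ ≤ 3/2, so |t + 9| ≥ |3| − |t + 6| > 3 − 3/2 = 3/2.
Hence |(-7t + 2)/(t + 9) − (44/3)| < 65|t + 6|/(3·(3/2)) = (130/9)|t + 6|, which is < ε once |t + 6| < (9/130)ε.
Take δ = min(3/2, (9/130)ε). Then 0 < |t + 6| < δ forces both bounds, so |(-7t + 2)/(t + 9) − (44/3)| < ε.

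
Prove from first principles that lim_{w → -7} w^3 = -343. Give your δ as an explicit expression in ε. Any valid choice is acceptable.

δ = min(1, ε/169)

Let ε > 0 be given. We seek δ > 0 with 0 < |w + 7| < δ ⇒ |w^3 + 343| < ε.
Factor: w^3 + 343 = (w + 7)(w^2 - 7w + 49), so |w^3 + 343| = |w + 7|·|w^2 - 7w + 49|.
Restrict δ ≤ 1. Then |w + 7| < 1 gives |w| < 8, so by the triangle inequality |w^2 - 7w + 49| ≤ 8^2 + 7·8 + 49 = 169.
Hence |w^3 + 343| ≤ 169|w + 7|, which is < ε once |w + 7| < ε/169.
Take δ = min(1, ε/169). If 0 < |w + 7| < δ then both bounds hold and |w^3 + 343| ≤ 169|w + 7| < 169·(ε/169) = ε.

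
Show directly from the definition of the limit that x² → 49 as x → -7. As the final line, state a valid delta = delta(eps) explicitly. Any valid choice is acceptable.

Let eps > 0 be given. We seek delta > 0 with 0 < |x + 7| < delta ⇒ |x² − 49| < eps.
Factor: x² − 49 = (x + 7)(x - 7), so |x² − 49| = |x + 7|·|x - 7|.
Impose delta ≤ 1 so that |x| < 8; then |x - 7| ≤ 15.
Hence |x² − 49| ≤ 15|x + 7|, which is < eps once |x + 7| < eps/15.
Take delta = min(1, eps/15). If 0 < |x + 7| < delta then both bounds hold and |x² − 49| ≤ 15|x + 7| < 15·(eps/15) = eps.

delta = min(1, eps/15)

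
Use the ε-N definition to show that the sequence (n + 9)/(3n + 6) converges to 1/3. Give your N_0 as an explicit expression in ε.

N_0 = (7/3)/ε

Let ε > 0 be given. For n ≥ 1, |(n + 9)/(3n + 6) − (1/3)| = |21|/(3(3n + 6)) = 21/(3(3n + 6)).
Since 3n + 6 ≥ 3n for n ≥ 1, this is ≤ 21/(3·3n) = (7/3)/n.
So |(n + 9)/(3n + 6) − (1/3)| < ε whenever n > (7/3)/ε.
Take N_0 = (7/3)/ε. If n > N_0 then |(n + 9)/(3n + 6) − (1/3)| ≤ (7/3)/n < ε.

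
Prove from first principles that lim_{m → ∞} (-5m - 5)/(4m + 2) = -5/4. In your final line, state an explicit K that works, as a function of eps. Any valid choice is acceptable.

K = (5/8)/eps

Let eps > 0. For m ≥ 1, |(-5m - 5)/(4m + 2) + 5/4| = |-10|/(4(4m + 2)) = 10/(4(4m + 2)).
Since 4m + 2 ≥ 4m for m ≥ 1, this is ≤ 10/(4·4m) = (5/8)/m.
So |(-5m - 5)/(4m + 2) + 5/4| < eps whenever m > (5/8)/eps.
Take K = (5/8)/eps. If m > K then |(-5m - 5)/(4m + 2) + 5/4| ≤ (5/8)/m < eps.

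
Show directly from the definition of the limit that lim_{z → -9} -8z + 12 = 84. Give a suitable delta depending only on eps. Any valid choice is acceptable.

Let eps > 0 be given. We need delta > 0 so that 0 < |z + 9| < delta implies |(-8z + 12) − 84| < eps.
Since (-8z + 12) − 84 = -8(z + 9), we have |(-8z + 12) − 84| = 8|z + 9|.
So 8|z + 9| < eps exactly when |z + 9| < eps/8.
Choosing delta = eps/8 gives |(-8z + 12) − 84| = 8|z + 9| < eps whenever |z + 9| < delta.

delta = eps/8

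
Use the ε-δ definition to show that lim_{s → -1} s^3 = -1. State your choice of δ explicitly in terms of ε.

δ = min(2, ε/13)

Let ε > 0 be given. We seek δ > 0 with 0 < |s + 1| < δ ⇒ |s^3 + 1| < ε.
Factor: s^3 + 1 = (s + 1)(s^2 - s + 1), so |s^3 + 1| = |s + 1|·|s^2 - s + 1|.
Restrict δ ≤ 2. Then |s + 1| < 2 gives |s| < 3, so by the triangle inequality |s^2 - s + 1| ≤ 3^2 + 3 + 1 = 13.
Hence |s^3 + 1| ≤ 13|s + 1|, which is < ε once |s + 1| < ε/13.
Take δ = min(2, ε/13). If 0 < |s + 1| < δ then both bounds hold and |s^3 + 1| ≤ 13|s + 1| < 13·(ε/13) = ε.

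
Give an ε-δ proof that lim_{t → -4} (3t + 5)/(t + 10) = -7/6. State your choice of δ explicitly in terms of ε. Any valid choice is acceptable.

δ = min(3, (18/25)ε)

Fix ε > 0. We want δ > 0 with 0 < |t + 4| < δ ⇒ |(3t + 5)/(t + 10) + 7/6| < ε.
Combining over a common denominator, (3t + 5)/(t + 10) + 7/6 = [(3t + 5)·6 − (-7)·(t + 10)] / [6·(t + 10)] = 25(t + 4) / (6(t + 10)).
So |(3t + 5)/(t + 10) + 7/6| = 25|t + 4| / (6·|t + 10|).
Require δ ≤ 3, so |t + 10| ≥ |6| − |t + 4| > 6 − 3 = 3.
Hence |(3t + 5)/(t + 10) + 7/6| < 25|t + 4|/(6·3) = (25/18)|t + 4|, which is < ε once |t + 4| < (18/25)ε.
Take δ = min(3, (18/25)ε). Then 0 < |t + 4| < δ forces both bounds, so |(3t + 5)/(t + 10) + 7/6| < ε.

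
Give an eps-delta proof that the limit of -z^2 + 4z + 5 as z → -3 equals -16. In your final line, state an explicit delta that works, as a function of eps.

delta = min(1, eps/11)

Suppose eps > 0. We want delta > 0 such that 0 < |z + 3| < delta implies |(-z^2 + 4z + 5) + 16| < eps.
(-z^2 + 4z + 5) + 16 = -z^2 + 4z + 21 = (z + 3)(-z + 7).
So |(-z^2 + 4z + 5) + 16| = |z + 3|·|-z + 7|.
Assume first that |z + 3| < 1, so |z| < 4. Then |-z + 7| ≤ 4 + 7 = 11.
Hence |(-z^2 + 4z + 5) + 16| ≤ 11|z + 3| < eps provided |z + 3| < eps/11.
Choosing delta = min(1, eps/11) ensures both conditions, hence |(-z^2 + 4z + 5) + 16| < eps.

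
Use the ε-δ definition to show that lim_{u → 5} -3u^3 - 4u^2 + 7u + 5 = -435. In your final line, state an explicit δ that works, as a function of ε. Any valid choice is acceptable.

δ = min(2, ε/368)

Suppose ε > 0. We want δ > 0 such that 0 < |u − 5| < δ implies |(-3u^3 - 4u^2 + 7u + 5) + 435| < ε.
(-3u^3 - 4u^2 + 7u + 5) + 435 = -3u^3 - 4u^2 + 7u + 440 = (u − 5)(-3u^2 - 19u - 88).
So |(-3u^3 - 4u^2 + 7u + 5) + 435| = |u − 5|·|-3u^2 - 19u - 88|.
Require δ ≤ 2. Then |u − 5| < 2 gives |u| < 7, and by the triangle inequality |-3u^2 - 19u - 88| ≤ 3·7^2 + 19·7 + 88 = 368.
Hence |(-3u^3 - 4u^2 + 7u + 5) + 435| ≤ 368|u − 5| < ε provided |u − 5| < ε/368.
Take δ = min(2, ε/368). Then 0 < |u − 5| < δ gives both |u − 5| < 2 and |u − 5| < ε/368, so |(-3u^3 - 4u^2 + 7u + 5) + 435| < ε.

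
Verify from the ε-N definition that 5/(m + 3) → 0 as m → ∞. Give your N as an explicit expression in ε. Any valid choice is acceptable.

Let ε > 0. For m ≥ 1, |5/(m + 3) − 0| = 5/(m + 3) ≤ 5/m.
We need 5/m < ε, i.e. m > 5/ε.
Take N = 5/ε. If m > N then |5/(m + 3)| ≤ 5/m < ε.

N = 5/ε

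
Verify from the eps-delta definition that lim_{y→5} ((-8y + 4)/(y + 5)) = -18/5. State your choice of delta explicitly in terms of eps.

Fix eps > 0. We want delta > 0 with 0 < |y − 5| < delta ⇒ |(-8y + 4)/(y + 5) + 18/5| < eps.
Combining over a common denominator, (-8y + 4)/(y + 5) + 18/5 = [(-8y + 4)·10 − (-36)·(y + 5)] / [10·(y + 5)] = -44(y − 5) / (10(y + 5)).
So |(-8y + 4)/(y + 5) + 18/5| = 44|y − 5| / (10·|y + 5|).
Restrict delta ≤ 5. Then |y − 5| < 5 gives |y + 5| = |(y − 5) + 10| ≥ 10 − 5 = 5.
Hence |(-8y + 4)/(y + 5) + 18/5| < 44|y − 5|/(10·5) = (22/25)|y − 5|, which is < eps once |y − 5| < (25/22)eps.
Take delta = min(5, (25/22)eps). Then 0 < |y − 5| < delta forces both bounds, so |(-8y + 4)/(y + 5) + 18/5| < eps.

delta = min(5, (25/22)eps)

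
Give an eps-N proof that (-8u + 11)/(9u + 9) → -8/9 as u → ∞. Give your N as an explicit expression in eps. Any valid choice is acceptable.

Fix eps > 0. We seek N > 0 such that u > N implies |(-8u + 11)/(9u + 9) + 8/9| < eps.
(-8u + 11)/(9u + 9) + 8/9 = (9(-8u + 11) − (-8)(9u + 9)) / (9(9u + 9)) = 171/(9(9u + 9)).
For u > 0 we have 9u + 9 > 9u, so |(-8u + 11)/(9u + 9) + 8/9| = 171/(9(9u + 9)) < 171/(9·9u) = (19/9)/u.
Thus |(-8u + 11)/(9u + 9) + 8/9| < eps whenever u > (19/9)/eps.
Take N = (19/9)/eps. If u > N then |(-8u + 11)/(9u + 9) + 8/9| < (19/9)/u < eps.

N = (19/9)/eps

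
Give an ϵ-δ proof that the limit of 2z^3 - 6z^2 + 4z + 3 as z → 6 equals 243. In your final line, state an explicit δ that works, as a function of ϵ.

δ = min(1, ϵ/180)

Fix ϵ > 0. We want δ > 0 such that 0 < |z − 6| < δ implies |(2z^3 - 6z^2 + 4z + 3) − 243| < ϵ.
(2z^3 - 6z^2 + 4z + 3) − 243 = 2z^3 - 6z^2 + 4z - 240 = (z − 6)(2z^2 + 6z + 40).
So |(2z^3 - 6z^2 + 4z + 3) − 243| = |z − 6|·|2z^2 + 6z + 40|.
Assume first that |z − 6| < 1, so |z| < 7. Then |2z^2 + 6z + 40| ≤ 2·7^2 + 6·7 + 40 = 180.
Hence |(2z^3 - 6z^2 + 4z + 3) − 243| ≤ 180|z − 6| < ϵ provided |z − 6| < ϵ/180.
Take δ = min(1, ϵ/180). Then 0 < |z − 6| < δ gives both |z − 6| < 1 and |z − 6| < ϵ/180, so |(2z^3 - 6z^2 + 4z + 3) − 243| < ϵ.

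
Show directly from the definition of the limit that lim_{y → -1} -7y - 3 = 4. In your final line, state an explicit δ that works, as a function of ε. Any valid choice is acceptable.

δ = ε/7

Fix ε > 0. We need δ > 0 so that 0 < |y + 1| < δ implies |(-7y - 3) − 4| < ε.
Since (-7y - 3) − 4 = -7(y + 1), we have |(-7y - 3) − 4| = 7|y + 1|.
So 7|y + 1| < ε exactly when |y + 1| < ε/7.
Take δ = ε/7. If 0 < |y + 1| < δ then |(-7y - 3) − 4| = 7|y + 1| < 7·(ε/7) = ε.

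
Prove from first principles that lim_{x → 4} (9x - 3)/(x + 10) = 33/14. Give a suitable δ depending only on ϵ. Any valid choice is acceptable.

δ = min(7, (98/93)ϵ)

Let ϵ > 0. We want δ > 0 with 0 < |x − 4| < δ ⇒ |(9x - 3)/(x + 10) − (33/14)| < ϵ.
Combining over a common denominator, (9x - 3)/(x + 10) − (33/14) = [(9x - 3)·14 − 33·(x + 10)] / [14·(x + 10)] = 93(x − 4) / (14(x + 10)).
So |(9x - 3)/(x + 10) − (33/14)| = 93|x − 4| / (14·|x + 10|).
Require δ ≤ 7, so |x + 10| ≥ |14| − |x − 4| > 14 − 7 = 7.
Hence |(9x - 3)/(x + 10) − (33/14)| < 93|x − 4|/(14·7) = (93/98)|x − 4|, which is < ϵ once |x − 4| < (98/93)ϵ.
Take δ = min(7, (98/93)ϵ). Then 0 < |x − 4| < δ forces both bounds, so |(9x - 3)/(x + 10) − (33/14)| < ϵ.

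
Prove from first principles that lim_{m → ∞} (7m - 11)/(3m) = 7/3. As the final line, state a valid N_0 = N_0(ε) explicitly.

Let ε > 0. For m ≥ 1, |(7m - 11)/(3m) − (7/3)| = |-33|/(3(3m)) = 33/(3(3m)).
Since 3m ≥ 3m for m ≥ 1, this is ≤ 33/(3·3m) = (11/3)/m.
So |(7m - 11)/(3m) − (7/3)| < ε whenever m > (11/3)/ε.
Take N_0 = (11/3)/ε. If m > N_0 then |(7m - 11)/(3m) − (7/3)| ≤ (11/3)/m < ε.

N_0 = (11/3)/ε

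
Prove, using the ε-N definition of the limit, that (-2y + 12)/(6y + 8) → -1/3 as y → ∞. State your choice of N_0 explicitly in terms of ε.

N_0 = (22/9)/ε

Fix ε > 0. We seek N_0 > 0 such that y > N_0 implies |(-2y + 12)/(6y + 8) + 1/3| < ε.
(-2y + 12)/(6y + 8) + 1/3 = (6(-2y + 12) − (-2)(6y + 8)) / (6(6y + 8)) = 88/(6(6y + 8)).
For y > 0 we have 6y + 8 > 6y, so |(-2y + 12)/(6y + 8) + 1/3| = 88/(6(6y + 8)) < 88/(6·6y) = (22/9)/y.
Thus |(-2y + 12)/(6y + 8) + 1/3| < ε whenever y > (22/9)/ε.
Take N_0 = (22/9)/ε. If y > N_0 then |(-2y + 12)/(6y + 8) + 1/3| < (22/9)/y < ε.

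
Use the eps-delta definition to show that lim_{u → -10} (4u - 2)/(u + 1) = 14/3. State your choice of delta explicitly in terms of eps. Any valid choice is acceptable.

Let eps > 0 be given. We want delta > 0 with 0 < |u + 10| < delta ⇒ |(4u - 2)/(u + 1) − (14/3)| < eps.
Combining over a common denominator, (4u - 2)/(u + 1) − (14/3) = [(4u - 2)·(-9) − (-42)·(u + 1)] / [(-9)·(u + 1)] = 6(u + 10) / ((-9)(u + 1)).
So |(4u - 2)/(u + 1) − (14/3)| = 6|u + 10| / (9·|u + 1|).
Require delta ≤ 9/2, so |u + 1| ≥ |-9| − |u + 10| > 9 − 9/2 = 9/2.
Hence |(4u - 2)/(u + 1) − (14/3)| < 6|u + 10|/(9·(9/2)) = (4/27)|u + 10|, which is < eps once |u + 10| < (27/4)eps.
Take delta = min(9/2, (27/4)eps). Then 0 < |u + 10| < delta forces both bounds, so |(4u - 2)/(u + 1) − (14/3)| < eps.

delta = min(9/2, (27/4)eps)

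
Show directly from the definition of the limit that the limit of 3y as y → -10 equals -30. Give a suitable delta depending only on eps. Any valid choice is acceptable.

delta = eps/3

Let eps > 0 be given. We need delta > 0 so that 0 < |y + 10| < delta implies |(3y) + 30| < eps.
Since (3y) + 30 = 3(y + 10), we have |(3y) + 30| = 3|y + 10|.
Thus it suffices that |y + 10| < eps/3.
Take delta = eps/3. If 0 < |y + 10| < delta then |(3y) + 30| = 3|y + 10| < 3·(eps/3) = eps.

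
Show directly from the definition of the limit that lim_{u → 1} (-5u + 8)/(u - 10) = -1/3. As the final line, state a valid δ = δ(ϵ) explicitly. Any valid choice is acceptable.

δ = min(9/2, (27/28)ϵ)

Fix ϵ > 0. We want δ > 0 with 0 < |u − 1| < δ ⇒ |(-5u + 8)/(u - 10) + 1/3| < ϵ.
Combining over a common denominator, (-5u + 8)/(u - 10) + 1/3 = [(-5u + 8)·(-9) − 3·(u - 10)] / [(-9)·(u - 10)] = 42(u − 1) / ((-9)(u - 10)).
So |(-5u + 8)/(u - 10) + 1/3| = 42|u − 1| / (9·|u − 10|).
Require δ ≤ 9/2, so |u − 10| ≥ |-9| − |u − 1| > 9 − 9/2 = 9/2.
Hence |(-5u + 8)/(u - 10) + 1/3| < 42|u − 1|/(9·(9/2)) = (28/27)|u − 1|, which is < ϵ once |u − 1| < (27/28)ϵ.
Take δ = min(9/2, (27/28)ϵ). Then 0 < |u − 1| < δ forces both bounds, so |(-5u + 8)/(u - 10) + 1/3| < ϵ.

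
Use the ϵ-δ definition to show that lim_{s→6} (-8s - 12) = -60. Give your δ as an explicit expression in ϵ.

Let ϵ > 0. We need δ > 0 so that 0 < |s − 6| < δ implies |(-8s - 12) + 60| < ϵ.
|(-8s - 12) + 60| = |-8s + 48| = 8|s − 6|.
Thus it suffices that |s − 6| < ϵ/8.
Take δ = ϵ/8. If 0 < |s − 6| < δ then |(-8s - 12) + 60| = 8|s − 6| < 8·(ϵ/8) = ϵ.

δ = ϵ/8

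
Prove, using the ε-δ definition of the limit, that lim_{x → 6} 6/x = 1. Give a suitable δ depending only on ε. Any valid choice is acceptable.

δ = min(3, 3ε)

Let ε > 0. We seek δ > 0 such that 0 < |x − 6| < δ implies |6/x − 1| < ε.
|6/x − 1| = 6·|6 − x|/(6·|x|) = 6|x − 6|/(6|x|).
Restrict δ ≤ 3. Then |x − 6| < 3 gives |x| > 3, so 6|x| > 18.
Then |6/x − 1| < 6|x − 6|/18, which is < ε when |x − 6| < 3ε.
Take δ = min(3, 3ε). Then 0 < |x − 6| < δ gives both |x − 6| < 3 and |x − 6| < 3ε, so |6/x − 1| < ε.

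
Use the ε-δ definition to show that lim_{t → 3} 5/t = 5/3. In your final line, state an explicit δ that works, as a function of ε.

δ = min(3/2, (9/10)ε)

Suppose ε > 0. We seek δ > 0 such that 0 < |t − 3| < δ implies |5/t − (5/3)| < ε.
|5/t − (5/3)| = 5·|3 − t|/(3·|t|) = 5|t − 3|/(3|t|).
Restrict δ ≤ 3/2. Then |t − 3| < 3/2 gives |t| > 3/2, so 3|t| > 9/2.
Then |5/t − (5/3)| < 5|t − 3|/(9/2), which is < ε when |t − 3| < (9/10)ε.
Take δ = min(3/2, (9/10)ε). Then 0 < |t − 3| < δ gives both |t − 3| < 3/2 and |t − 3| < (9/10)ε, so |5/t − (5/3)| < ε.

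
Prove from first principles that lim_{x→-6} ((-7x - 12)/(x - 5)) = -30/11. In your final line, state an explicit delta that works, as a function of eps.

Fix eps > 0. We want delta > 0 with 0 < |x + 6| < delta ⇒ |(-7x - 12)/(x - 5) + 30/11| < eps.
Combining over a common denominator, (-7x - 12)/(x - 5) + 30/11 = [(-7x - 12)·(-11) − 30·(x - 5)] / [(-11)·(x - 5)] = 47(x + 6) / ((-11)(x - 5)).
So |(-7x - 12)/(x - 5) + 30/11| = 47|x + 6| / (11·|x − 5|).
Restrict delta ≤ 11/2. Then |x + 6| < 11/2 gives |x − 5| = |(x + 6) + (-11)| ≥ 11 − 11/2 = 11/2.
Hence |(-7x - 12)/(x - 5) + 30/11| < 47|x + 6|/(11·(11/2)) = (94/121)|x + 6|, which is < eps once |x + 6| < (121/94)eps.
Take delta = min(11/2, (121/94)eps). Then 0 < |x + 6| < delta forces both bounds, so |(-7x - 12)/(x - 5) + 30/11| < eps.

delta = min(11/2, (121/94)eps)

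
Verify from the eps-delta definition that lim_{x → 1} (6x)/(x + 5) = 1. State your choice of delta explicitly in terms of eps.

Let eps > 0 be given. We want delta > 0 with 0 < |x − 1| < delta ⇒ |(6x)/(x + 5) − 1| < eps.
Combining over a common denominator, (6x)/(x + 5) − 1 = [(6x)·6 − 6·(x + 5)] / [6·(x + 5)] = 30(x − 1) / (6(x + 5)).
So |(6x)/(x + 5) − 1| = 30|x − 1| / (6·|x + 5|).
Restrict delta ≤ 3. Then |x − 1| < 3 gives |x + 5| = |(x − 1) + 6| ≥ 6 − 3 = 3.
Hence |(6x)/(x + 5) − 1| < 30|x − 1|/(6·3) = (5/3)|x − 1|, which is < eps once |x − 1| < (3/5)eps.
Take delta = min(3, (3/5)eps). Then 0 < |x − 1| < delta forces both bounds, so |(6x)/(x + 5) − 1| < eps.

delta = min(3, (3/5)eps)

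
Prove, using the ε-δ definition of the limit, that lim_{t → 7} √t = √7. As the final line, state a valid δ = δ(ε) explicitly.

Let ε > 0 be given. We want δ > 0 such that 0 < |t − 7| < δ implies |√t − √7| < ε.
Multiplying by the conjugate, |√t − √7| = |t − 7|/(√t + √7).
Restrict δ ≤ 7 so that |t − 7| < 7 forces t > 0, and then √t + √7 > √7.
Hence |√t − √7| < |t − 7|/√7, which is < ε once |t − 7| < √7·ε.
Take δ = min(7, √7·ε). If 0 < |t − 7| < δ then t > 0 and |√t − √7| < |t − 7|/√7 < ε.

δ = min(7, √7·ε)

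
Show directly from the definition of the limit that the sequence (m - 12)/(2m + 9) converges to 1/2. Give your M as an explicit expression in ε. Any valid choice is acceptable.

M = (33/4)/ε

Let ε > 0 be given. For m ≥ 1, |(m - 12)/(2m + 9) − (1/2)| = |-33|/(2(2m + 9)) = 33/(2(2m + 9)).
Since 2m + 9 ≥ 2m for m ≥ 1, this is ≤ 33/(2·2m) = (33/4)/m.
So |(m - 12)/(2m + 9) − (1/2)| < ε whenever m > (33/4)/ε.
Take M = (33/4)/ε. If m > M then |(m - 12)/(2m + 9) − (1/2)| ≤ (33/4)/m < ε.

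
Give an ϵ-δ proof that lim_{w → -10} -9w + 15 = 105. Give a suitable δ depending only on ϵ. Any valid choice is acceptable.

δ = ϵ/9

Let ϵ > 0 be given. We need δ > 0 so that 0 < |w + 10| < δ implies |(-9w + 15) − 105| < ϵ.
Since (-9w + 15) − 105 = -9(w + 10), we have |(-9w + 15) − 105| = 9|w + 10|.
So 9|w + 10| < ϵ exactly when |w + 10| < ϵ/9.
Take δ = ϵ/9. If 0 < |w + 10| < δ then |(-9w + 15) − 105| = 9|w + 10| < 9·(ϵ/9) = ϵ.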